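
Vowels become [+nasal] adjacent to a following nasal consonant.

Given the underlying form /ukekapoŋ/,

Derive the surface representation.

/o/ before nasal /ŋ/ → [õ]

[ukekapõŋ]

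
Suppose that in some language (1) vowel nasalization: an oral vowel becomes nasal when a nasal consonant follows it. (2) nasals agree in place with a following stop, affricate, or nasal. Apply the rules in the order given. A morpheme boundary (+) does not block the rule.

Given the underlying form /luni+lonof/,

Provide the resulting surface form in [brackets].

[lũni+lõnof]

Rule 1: /u/ before nasal /n/ → [ũ]
Rule 1: /o/ before nasal /n/ → [õ]
After rule 1: lũni+lõnof
Rule 2: no segment meets the rule's conditions; no change.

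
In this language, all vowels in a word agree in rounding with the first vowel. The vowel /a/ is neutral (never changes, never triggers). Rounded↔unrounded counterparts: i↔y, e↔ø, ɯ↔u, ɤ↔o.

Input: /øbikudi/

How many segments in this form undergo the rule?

/i/ harmonizes with /ø/ ([+round]) → [y]
/i/ harmonizes with /ø/ ([+round]) → [y]
2 segments change.

2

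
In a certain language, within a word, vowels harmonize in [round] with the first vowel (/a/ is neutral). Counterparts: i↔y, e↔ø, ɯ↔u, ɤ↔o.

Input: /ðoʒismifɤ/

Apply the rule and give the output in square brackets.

/i/ harmonizes with /o/ ([+round]) → [y]
/i/ harmonizes with /o/ ([+round]) → [y]
/ɤ/ harmonizes with /o/ ([+round]) → [o]

[ðoʒysmyfo]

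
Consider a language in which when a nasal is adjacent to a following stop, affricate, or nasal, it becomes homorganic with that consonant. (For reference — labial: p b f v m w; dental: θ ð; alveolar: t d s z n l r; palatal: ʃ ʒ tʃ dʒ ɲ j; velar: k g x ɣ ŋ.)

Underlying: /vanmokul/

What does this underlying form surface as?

[vammokul]

/n/ before /m/ (labial) → [m]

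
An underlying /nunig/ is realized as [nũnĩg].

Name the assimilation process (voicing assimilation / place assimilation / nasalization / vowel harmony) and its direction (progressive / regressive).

/u/→[ũ] /i/→[ĩ].
Each target copies a feature from the preceding segment, so the direction is progressive.

nasalization, progressive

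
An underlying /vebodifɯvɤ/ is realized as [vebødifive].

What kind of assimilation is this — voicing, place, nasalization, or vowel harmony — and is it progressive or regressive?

vowel harmony, progressive

/o/→[ø] /ɯ/→[i] /ɤ/→[e].
Vowels agree with the first vowel, so the harmony is progressive.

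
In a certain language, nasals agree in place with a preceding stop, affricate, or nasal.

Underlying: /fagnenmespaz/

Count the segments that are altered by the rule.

2

/n/ after /g/ (velar) → [ŋ]
/m/ after /n/ (alveolar) → [n]
2 segments change.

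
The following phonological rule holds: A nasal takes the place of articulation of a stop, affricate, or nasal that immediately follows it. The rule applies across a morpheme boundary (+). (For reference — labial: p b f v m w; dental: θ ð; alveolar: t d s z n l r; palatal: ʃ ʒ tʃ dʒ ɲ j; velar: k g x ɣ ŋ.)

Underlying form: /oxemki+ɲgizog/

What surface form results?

[oxeŋki+ŋgizog]

/m/ before /k/ (velar) → [ŋ]
/ɲ/ before /g/ (velar) → [ŋ]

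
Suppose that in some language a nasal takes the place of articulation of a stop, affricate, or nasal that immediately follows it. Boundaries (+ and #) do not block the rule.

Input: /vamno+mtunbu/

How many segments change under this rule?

/m/ before /n/ (alveolar) → [n]
/m/ before /t/ (alveolar) → [n]
/n/ before /b/ (labial) → [m]
3 segments change.

3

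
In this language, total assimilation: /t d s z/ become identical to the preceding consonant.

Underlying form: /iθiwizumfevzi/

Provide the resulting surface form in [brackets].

/z/ after /v/ → [v] (total assimilation)

[iθiwizumfevvi]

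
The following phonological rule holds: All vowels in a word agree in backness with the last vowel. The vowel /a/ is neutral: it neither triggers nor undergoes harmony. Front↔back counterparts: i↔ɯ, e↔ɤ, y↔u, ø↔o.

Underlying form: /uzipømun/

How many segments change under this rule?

/i/ harmonizes with /u/ ([+back]) → [ɯ]
/ø/ harmonizes with /u/ ([+back]) → [o]
2 segments change.

2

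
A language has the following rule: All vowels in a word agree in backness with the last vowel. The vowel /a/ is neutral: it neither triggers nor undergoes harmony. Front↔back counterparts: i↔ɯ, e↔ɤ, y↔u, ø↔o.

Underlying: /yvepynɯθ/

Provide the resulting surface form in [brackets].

[uvɤpunɯθ]

/y/ harmonizes with /ɯ/ ([+back]) → [u]
/e/ harmonizes with /ɯ/ ([+back]) → [ɤ]
/y/ harmonizes with /ɯ/ ([+back]) → [u]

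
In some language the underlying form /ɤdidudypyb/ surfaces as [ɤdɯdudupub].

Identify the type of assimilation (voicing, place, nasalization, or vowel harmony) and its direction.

/i/→[ɯ] /y/→[u] /y/→[u].
Vowels agree with the first vowel, so the harmony is progressive.

vowel harmony, progressive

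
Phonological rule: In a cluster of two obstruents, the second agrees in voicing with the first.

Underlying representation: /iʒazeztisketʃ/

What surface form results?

[iʒazezdisketʃ]

/t/ after /z/ (voiced) → [d]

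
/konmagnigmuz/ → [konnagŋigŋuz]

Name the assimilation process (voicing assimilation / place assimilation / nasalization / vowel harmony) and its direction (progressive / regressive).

/m/→[n] /n/→[ŋ] /m/→[ŋ].
Each target copies a feature from the preceding segment, so the direction is progressive.

place assimilation, progressive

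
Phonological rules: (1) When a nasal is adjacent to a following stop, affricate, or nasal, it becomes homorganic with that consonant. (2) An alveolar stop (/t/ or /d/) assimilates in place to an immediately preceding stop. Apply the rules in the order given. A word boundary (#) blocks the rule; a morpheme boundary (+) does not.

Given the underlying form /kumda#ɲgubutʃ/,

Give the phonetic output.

Rule 1: /m/ before /d/ (alveolar) → [n]
Rule 1: /ɲ/ before /g/ (velar) → [ŋ]
After rule 1: kunda#ŋgubutʃ
Rule 2: no segment meets the rule's conditions; no change.

[kunda#ŋgubutʃ]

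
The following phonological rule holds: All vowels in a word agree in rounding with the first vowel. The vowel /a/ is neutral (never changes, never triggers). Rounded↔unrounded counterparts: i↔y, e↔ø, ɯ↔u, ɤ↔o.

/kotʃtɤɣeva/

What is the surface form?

/ɤ/ harmonizes with /o/ ([+round]) → [o]
/e/ harmonizes with /o/ ([+round]) → [ø]

[kotʃtoɣøva]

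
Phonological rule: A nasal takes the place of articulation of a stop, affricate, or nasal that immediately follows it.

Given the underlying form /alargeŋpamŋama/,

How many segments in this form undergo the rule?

/ŋ/ before /p/ (labial) → [m]
/m/ before /ŋ/ (velar) → [ŋ]
2 segments change.

2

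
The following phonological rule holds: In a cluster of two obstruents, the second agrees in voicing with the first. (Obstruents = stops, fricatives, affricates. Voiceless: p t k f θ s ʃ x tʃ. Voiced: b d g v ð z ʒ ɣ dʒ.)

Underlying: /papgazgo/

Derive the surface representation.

/g/ after /p/ (voiceless) → [k]

[papkazgo]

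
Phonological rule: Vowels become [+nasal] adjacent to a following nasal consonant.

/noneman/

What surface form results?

[nõnẽmãn]

/o/ before nasal /n/ → [õ]
/e/ before nasal /m/ → [ẽ]
/a/ before nasal /n/ → [ã]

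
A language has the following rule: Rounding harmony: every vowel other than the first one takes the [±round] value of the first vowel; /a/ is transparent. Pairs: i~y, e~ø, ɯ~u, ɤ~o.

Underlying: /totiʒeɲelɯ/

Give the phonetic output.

/i/ harmonizes with /o/ ([+round]) → [y]
/e/ harmonizes with /o/ ([+round]) → [ø]
/e/ harmonizes with /o/ ([+round]) → [ø]
/ɯ/ harmonizes with /o/ ([+round]) → [u]

[totyʒøɲølu]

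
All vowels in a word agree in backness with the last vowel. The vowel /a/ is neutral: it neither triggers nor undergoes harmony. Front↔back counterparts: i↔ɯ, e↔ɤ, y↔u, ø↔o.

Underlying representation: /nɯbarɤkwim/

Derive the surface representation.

/ɯ/ harmonizes with /i/ ([-back]) → [i]
/ɤ/ harmonizes with /i/ ([-back]) → [e]

[nibarekwim]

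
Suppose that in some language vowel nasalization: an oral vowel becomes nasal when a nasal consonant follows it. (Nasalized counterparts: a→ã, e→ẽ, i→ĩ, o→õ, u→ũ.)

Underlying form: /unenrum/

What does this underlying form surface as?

/u/ before nasal /n/ → [ũ]
/e/ before nasal /n/ → [ẽ]
/u/ before nasal /m/ → [ũ]

[ũnẽnrũm]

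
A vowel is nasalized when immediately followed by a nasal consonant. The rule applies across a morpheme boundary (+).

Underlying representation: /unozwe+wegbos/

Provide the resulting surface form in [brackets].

/u/ before nasal /n/ → [ũ]

[ũnozwe+wegbos]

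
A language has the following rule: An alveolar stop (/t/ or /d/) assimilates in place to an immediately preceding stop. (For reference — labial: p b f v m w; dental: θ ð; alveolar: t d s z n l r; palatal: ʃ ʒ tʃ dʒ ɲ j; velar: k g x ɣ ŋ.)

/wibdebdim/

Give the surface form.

/d/ after /b/ (labial) → [b]
/d/ after /b/ (labial) → [b]

[wibbebbim]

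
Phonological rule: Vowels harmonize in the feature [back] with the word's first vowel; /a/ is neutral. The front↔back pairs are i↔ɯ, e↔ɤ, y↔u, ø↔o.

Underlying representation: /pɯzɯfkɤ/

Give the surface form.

[pɯzɯfkɤ]

no segment meets the rule's conditions; no change.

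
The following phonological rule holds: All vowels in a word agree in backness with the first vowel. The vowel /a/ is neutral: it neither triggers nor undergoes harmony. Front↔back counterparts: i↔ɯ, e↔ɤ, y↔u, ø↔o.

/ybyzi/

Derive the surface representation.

[ybyzi]

no segment meets the rule's conditions; no change.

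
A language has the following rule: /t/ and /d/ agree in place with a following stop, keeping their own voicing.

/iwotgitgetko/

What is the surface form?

[iwokgikgekko]

/t/ before /g/ (velar) → [k]
/t/ before /g/ (velar) → [k]
/t/ before /k/ (velar) → [k]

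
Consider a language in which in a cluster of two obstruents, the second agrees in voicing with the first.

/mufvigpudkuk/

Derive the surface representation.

/v/ after /f/ (voiceless) → [f]
/p/ after /g/ (voiced) → [b]
/k/ after /d/ (voiced) → [g]

[muffigbudguk]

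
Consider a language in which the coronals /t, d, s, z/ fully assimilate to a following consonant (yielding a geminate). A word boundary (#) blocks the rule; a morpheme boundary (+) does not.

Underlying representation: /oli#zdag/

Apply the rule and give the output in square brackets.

/z/ before /d/ → [d] (total assimilation)

[oli#ddag]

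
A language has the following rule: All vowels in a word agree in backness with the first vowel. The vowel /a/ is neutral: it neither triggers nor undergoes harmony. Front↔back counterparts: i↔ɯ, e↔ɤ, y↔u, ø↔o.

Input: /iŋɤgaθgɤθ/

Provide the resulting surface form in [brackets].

[iŋegaθgeθ]

/ɤ/ harmonizes with /i/ ([-back]) → [e]
/ɤ/ harmonizes with /i/ ([-back]) → [e]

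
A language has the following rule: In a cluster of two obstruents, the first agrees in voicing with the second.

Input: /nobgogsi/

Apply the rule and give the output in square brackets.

[nobgoksi]

/g/ before /s/ (voiceless) → [k]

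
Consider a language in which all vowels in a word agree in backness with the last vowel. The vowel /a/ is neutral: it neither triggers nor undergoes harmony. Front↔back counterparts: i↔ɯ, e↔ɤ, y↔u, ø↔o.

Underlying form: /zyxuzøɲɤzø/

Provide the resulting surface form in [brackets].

/u/ harmonizes with /ø/ ([-back]) → [y]
/ɤ/ harmonizes with /ø/ ([-back]) → [e]

[zyxyzøɲezø]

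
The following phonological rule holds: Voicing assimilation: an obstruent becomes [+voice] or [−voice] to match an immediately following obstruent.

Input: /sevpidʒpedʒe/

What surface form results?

[sefpitʃpedʒe]

/v/ before /p/ (voiceless) → [f]
/dʒ/ before /p/ (voiceless) → [tʃ]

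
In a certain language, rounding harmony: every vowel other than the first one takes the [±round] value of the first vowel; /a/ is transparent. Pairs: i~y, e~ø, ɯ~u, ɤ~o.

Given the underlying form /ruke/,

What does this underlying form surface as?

[rukø]

/e/ harmonizes with /u/ ([+round]) → [ø]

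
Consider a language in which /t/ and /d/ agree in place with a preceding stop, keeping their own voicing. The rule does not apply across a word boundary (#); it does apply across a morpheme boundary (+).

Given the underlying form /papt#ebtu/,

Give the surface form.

[papp#ebpu]

/t/ after /p/ (labial) → [p]
/t/ after /b/ (labial) → [p]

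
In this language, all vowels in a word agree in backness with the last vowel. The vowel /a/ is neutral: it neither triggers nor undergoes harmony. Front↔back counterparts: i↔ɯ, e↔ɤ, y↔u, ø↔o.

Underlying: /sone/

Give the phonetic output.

[søne]

/o/ harmonizes with /e/ ([-back]) → [ø]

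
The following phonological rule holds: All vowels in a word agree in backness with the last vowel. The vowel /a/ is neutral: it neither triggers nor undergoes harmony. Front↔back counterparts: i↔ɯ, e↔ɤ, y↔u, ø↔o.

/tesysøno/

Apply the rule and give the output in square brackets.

/e/ harmonizes with /o/ ([+back]) → [ɤ]
/y/ harmonizes with /o/ ([+back]) → [u]
/ø/ harmonizes with /o/ ([+back]) → [o]

[tɤsusono]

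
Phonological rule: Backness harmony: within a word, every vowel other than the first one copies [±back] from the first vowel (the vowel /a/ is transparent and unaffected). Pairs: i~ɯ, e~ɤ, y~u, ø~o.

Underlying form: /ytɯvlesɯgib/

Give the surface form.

/ɯ/ harmonizes with /y/ ([-back]) → [i]
/ɯ/ harmonizes with /y/ ([-back]) → [i]

[ytivlesigib]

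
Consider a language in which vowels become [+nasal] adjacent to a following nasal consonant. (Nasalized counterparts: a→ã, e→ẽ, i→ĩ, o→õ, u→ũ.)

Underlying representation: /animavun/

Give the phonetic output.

[ãnĩmavũn]

/a/ before nasal /n/ → [ã]
/i/ before nasal /m/ → [ĩ]
/u/ before nasal /n/ → [ũ]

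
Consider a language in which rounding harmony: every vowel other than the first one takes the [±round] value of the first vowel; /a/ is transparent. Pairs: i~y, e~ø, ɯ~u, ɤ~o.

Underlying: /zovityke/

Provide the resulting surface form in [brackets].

/i/ harmonizes with /o/ ([+round]) → [y]
/e/ harmonizes with /o/ ([+round]) → [ø]

[zovytykø]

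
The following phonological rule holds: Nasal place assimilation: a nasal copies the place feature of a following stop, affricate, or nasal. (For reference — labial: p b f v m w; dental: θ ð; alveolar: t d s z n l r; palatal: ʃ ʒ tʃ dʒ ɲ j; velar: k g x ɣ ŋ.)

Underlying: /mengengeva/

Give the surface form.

/n/ before /g/ (velar) → [ŋ]
/n/ before /g/ (velar) → [ŋ]

[meŋgeŋgeva]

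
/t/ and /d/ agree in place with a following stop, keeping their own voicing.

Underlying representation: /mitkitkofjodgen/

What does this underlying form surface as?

/t/ before /k/ (velar) → [k]
/t/ before /k/ (velar) → [k]
/d/ before /g/ (velar) → [g]

[mikkikkofjoggen]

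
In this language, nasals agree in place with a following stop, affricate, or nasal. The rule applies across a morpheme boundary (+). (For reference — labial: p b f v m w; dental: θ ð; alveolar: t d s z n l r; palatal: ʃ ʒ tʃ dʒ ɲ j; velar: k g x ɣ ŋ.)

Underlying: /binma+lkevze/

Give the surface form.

/n/ before /m/ (labial) → [m]

[bimma+lkevze]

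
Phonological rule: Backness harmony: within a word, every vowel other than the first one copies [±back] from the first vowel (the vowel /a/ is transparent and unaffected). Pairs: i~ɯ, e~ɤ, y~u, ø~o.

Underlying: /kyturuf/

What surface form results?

/u/ harmonizes with /y/ ([-back]) → [y]
/u/ harmonizes with /y/ ([-back]) → [y]

[kytyryf]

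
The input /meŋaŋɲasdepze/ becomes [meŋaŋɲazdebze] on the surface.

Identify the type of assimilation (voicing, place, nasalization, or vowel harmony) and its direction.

voicing assimilation, regressive

/s/→[z] /p/→[b].
Each target copies a feature from the following segment, so the direction is regressive.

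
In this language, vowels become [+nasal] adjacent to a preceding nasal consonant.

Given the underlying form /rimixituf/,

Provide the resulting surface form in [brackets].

[rimĩxituf]

/i/ after nasal /m/ → [ĩ]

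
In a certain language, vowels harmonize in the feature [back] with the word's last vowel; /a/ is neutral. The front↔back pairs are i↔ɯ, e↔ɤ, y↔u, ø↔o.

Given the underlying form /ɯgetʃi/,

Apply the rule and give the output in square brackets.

[igetʃi]

/ɯ/ harmonizes with /i/ ([-back]) → [i]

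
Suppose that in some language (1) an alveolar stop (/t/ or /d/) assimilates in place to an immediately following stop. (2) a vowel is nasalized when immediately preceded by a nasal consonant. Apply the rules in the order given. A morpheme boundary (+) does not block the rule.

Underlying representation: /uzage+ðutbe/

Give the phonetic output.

Rule 1: /t/ before /b/ (labial) → [p]
After rule 1: uzage+ðupbe
Rule 2: no segment meets the rule's conditions; no change.

[uzage+ðupbe]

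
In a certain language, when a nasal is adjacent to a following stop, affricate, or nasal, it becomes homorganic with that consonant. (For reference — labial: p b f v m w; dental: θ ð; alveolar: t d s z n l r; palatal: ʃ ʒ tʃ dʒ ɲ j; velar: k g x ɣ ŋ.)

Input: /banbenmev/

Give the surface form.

/n/ before /b/ (labial) → [m]
/n/ before /m/ (labial) → [m]

[bambemmev]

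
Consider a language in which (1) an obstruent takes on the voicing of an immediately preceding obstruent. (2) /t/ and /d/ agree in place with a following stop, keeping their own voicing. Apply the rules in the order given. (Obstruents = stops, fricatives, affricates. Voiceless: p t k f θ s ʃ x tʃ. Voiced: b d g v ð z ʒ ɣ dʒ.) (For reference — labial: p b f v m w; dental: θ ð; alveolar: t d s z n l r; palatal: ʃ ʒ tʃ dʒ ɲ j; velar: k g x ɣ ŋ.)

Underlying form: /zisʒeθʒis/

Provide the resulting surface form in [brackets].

[zisʃeθʃis]

Rule 1: /ʒ/ after /s/ (voiceless) → [ʃ]
Rule 1: /ʒ/ after /θ/ (voiceless) → [ʃ]
After rule 1: zisʃeθʃis
Rule 2: no segment meets the rule's conditions; no change.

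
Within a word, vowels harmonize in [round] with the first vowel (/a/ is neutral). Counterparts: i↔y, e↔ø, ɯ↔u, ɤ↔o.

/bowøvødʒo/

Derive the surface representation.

[bowøvødʒo]

no segment meets the rule's conditions; no change.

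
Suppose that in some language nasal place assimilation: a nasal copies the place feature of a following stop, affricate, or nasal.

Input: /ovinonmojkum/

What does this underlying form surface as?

/n/ before /m/ (labial) → [m]

[ovinommojkum]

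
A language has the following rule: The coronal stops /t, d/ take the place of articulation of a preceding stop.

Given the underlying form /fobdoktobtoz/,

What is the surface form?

[fobbokkobpoz]

/d/ after /b/ (labial) → [b]
/t/ after /k/ (velar) → [k]
/t/ after /b/ (labial) → [p]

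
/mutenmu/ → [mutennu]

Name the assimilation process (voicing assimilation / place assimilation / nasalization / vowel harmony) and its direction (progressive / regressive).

place assimilation, progressive

/m/→[n].
Each target copies a feature from the preceding segment, so the direction is progressive.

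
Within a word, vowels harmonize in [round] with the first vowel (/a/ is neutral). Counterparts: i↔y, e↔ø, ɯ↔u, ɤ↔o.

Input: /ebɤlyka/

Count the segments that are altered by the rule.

/y/ harmonizes with /e/ ([-round]) → [i]
1 segment changes.

1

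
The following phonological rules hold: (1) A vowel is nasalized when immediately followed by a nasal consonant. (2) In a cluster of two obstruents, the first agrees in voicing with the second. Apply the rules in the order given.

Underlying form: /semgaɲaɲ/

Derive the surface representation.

Rule 1: /e/ before nasal /m/ → [ẽ]
Rule 1: /a/ before nasal /ɲ/ → [ã]
Rule 1: /a/ before nasal /ɲ/ → [ã]
After rule 1: sẽmgãɲãɲ
Rule 2: no segment meets the rule's conditions; no change.

[sẽmgãɲãɲ]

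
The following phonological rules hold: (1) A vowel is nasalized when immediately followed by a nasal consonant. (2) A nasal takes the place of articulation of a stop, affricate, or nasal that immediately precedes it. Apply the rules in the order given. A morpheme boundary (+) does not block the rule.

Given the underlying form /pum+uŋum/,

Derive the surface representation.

Rule 1: /u/ before nasal /m/ → [ũ]
Rule 1: /u/ before nasal /ŋ/ → [ũ]
Rule 1: /u/ before nasal /m/ → [ũ]
After rule 1: pũm+ũŋũm
Rule 2: no segment meets the rule's conditions; no change.

[pũm+ũŋũm]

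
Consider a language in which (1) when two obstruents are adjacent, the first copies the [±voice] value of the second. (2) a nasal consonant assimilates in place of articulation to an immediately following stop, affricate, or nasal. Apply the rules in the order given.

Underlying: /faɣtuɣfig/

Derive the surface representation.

[faxtuxfig]

Rule 1: /ɣ/ before /t/ (voiceless) → [x]
Rule 1: /ɣ/ before /f/ (voiceless) → [x]
After rule 1: faxtuxfig
Rule 2: no segment meets the rule's conditions; no change.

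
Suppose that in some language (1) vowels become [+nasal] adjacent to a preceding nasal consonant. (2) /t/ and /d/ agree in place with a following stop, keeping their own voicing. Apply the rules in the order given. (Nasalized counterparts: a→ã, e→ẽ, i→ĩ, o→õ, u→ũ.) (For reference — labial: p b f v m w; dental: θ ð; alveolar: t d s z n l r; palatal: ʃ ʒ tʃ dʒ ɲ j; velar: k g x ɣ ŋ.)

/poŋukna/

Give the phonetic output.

[poŋũknã]

Rule 1: /u/ after nasal /ŋ/ → [ũ]
Rule 1: /a/ after nasal /n/ → [ã]
After rule 1: poŋũknã
Rule 2: no segment meets the rule's conditions; no change.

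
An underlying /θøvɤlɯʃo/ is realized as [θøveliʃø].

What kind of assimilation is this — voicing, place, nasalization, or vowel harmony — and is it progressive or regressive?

vowel harmony, progressive

/ɤ/→[e] /ɯ/→[i] /o/→[ø].
Vowels agree with the first vowel, so the harmony is progressive.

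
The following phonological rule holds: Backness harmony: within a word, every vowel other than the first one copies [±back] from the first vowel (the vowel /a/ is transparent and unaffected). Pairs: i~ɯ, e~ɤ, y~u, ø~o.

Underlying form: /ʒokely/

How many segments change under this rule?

/e/ harmonizes with /o/ ([+back]) → [ɤ]
/y/ harmonizes with /o/ ([+back]) → [u]
2 segments change.

2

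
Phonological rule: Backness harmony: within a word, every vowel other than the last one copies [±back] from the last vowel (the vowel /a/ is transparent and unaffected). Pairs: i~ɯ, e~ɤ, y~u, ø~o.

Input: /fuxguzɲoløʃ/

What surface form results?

[fyxgyzɲøløʃ]

/u/ harmonizes with /ø/ ([-back]) → [y]
/u/ harmonizes with /ø/ ([-back]) → [y]
/o/ harmonizes with /ø/ ([-back]) → [ø]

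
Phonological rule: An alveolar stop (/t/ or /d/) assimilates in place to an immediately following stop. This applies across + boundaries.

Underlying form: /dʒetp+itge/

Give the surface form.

/t/ before /p/ (labial) → [p]
/t/ before /g/ (velar) → [k]

[dʒepp+ikge]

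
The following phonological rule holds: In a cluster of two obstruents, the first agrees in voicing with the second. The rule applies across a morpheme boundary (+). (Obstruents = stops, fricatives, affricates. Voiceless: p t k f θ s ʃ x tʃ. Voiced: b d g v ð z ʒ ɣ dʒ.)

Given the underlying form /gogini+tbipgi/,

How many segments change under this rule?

2

/t/ before /b/ (voiced) → [d]
/p/ before /g/ (voiced) → [b]
2 segments change.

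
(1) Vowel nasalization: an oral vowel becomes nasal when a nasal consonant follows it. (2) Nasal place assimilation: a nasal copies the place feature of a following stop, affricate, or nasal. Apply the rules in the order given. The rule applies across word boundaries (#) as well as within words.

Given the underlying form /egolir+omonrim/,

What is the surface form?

Rule 1: /o/ before nasal /m/ → [õ]
Rule 1: /o/ before nasal /n/ → [õ]
Rule 1: /i/ before nasal /m/ → [ĩ]
After rule 1: egolir+õmõnrĩm
Rule 2: no segment meets the rule's conditions; no change.

[egolir+õmõnrĩm]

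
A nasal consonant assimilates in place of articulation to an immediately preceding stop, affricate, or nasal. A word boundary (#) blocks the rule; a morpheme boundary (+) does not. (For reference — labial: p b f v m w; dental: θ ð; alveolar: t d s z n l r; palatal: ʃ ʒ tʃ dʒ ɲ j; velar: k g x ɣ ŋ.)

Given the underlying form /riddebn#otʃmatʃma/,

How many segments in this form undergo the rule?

3

/n/ after /b/ (labial) → [m]
/m/ after /tʃ/ (palatal) → [ɲ]
/m/ after /tʃ/ (palatal) → [ɲ]
3 segments change.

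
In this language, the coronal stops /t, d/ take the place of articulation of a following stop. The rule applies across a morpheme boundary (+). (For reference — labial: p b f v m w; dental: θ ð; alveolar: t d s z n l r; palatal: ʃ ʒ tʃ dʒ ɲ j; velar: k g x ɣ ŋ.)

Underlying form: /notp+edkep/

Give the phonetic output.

[nopp+egkep]

/t/ before /p/ (labial) → [p]
/d/ before /k/ (velar) → [g]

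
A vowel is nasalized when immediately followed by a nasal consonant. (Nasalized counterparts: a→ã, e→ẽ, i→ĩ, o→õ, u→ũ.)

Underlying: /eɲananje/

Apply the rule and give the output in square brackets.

/e/ before nasal /ɲ/ → [ẽ]
/a/ before nasal /n/ → [ã]
/a/ before nasal /n/ → [ã]

[ẽɲãnãnje]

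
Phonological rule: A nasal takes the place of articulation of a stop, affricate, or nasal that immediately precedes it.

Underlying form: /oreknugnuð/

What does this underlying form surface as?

/n/ after /k/ (velar) → [ŋ]
/n/ after /g/ (velar) → [ŋ]

[orekŋugŋuð]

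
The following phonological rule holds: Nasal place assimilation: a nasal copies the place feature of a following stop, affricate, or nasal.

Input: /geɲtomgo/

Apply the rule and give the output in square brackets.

[gentoŋgo]

/ɲ/ before /t/ (alveolar) → [n]
/m/ before /g/ (velar) → [ŋ]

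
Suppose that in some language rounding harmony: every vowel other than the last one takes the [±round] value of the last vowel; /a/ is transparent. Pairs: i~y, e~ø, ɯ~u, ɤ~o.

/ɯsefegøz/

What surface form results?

[usøføgøz]

/ɯ/ harmonizes with /ø/ ([+round]) → [u]
/e/ harmonizes with /ø/ ([+round]) → [ø]
/e/ harmonizes with /ø/ ([+round]) → [ø]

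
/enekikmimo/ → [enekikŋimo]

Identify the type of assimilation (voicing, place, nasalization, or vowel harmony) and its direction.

/m/→[ŋ].
Each target copies a feature from the preceding segment, so the direction is progressive.

place assimilation, progressive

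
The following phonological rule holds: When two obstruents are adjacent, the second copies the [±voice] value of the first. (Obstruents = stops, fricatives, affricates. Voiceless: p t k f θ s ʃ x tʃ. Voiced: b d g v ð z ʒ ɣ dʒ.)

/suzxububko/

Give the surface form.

[suzɣububgo]

/x/ after /z/ (voiced) → [ɣ]
/k/ after /b/ (voiced) → [g]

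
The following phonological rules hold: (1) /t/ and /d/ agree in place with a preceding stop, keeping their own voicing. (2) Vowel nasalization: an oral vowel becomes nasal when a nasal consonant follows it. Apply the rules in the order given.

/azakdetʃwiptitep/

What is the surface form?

Rule 1: /d/ after /k/ (velar) → [g]
Rule 1: /t/ after /p/ (labial) → [p]
After rule 1: azakgetʃwippitep
Rule 2: no segment meets the rule's conditions; no change.

[azakgetʃwippitep]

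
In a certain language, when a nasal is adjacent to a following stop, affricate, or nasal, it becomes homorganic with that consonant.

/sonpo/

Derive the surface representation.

/n/ before /p/ (labial) → [m]

[sompo]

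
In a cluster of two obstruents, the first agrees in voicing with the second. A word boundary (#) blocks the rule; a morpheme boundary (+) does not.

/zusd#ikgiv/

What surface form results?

/s/ before /d/ (voiced) → [z]
/k/ before /g/ (voiced) → [g]

[zuzd#iggiv]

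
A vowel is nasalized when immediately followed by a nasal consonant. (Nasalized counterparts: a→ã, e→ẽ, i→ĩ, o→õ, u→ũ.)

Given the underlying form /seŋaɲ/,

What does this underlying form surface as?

[sẽŋãɲ]

/e/ before nasal /ŋ/ → [ẽ]
/a/ before nasal /ɲ/ → [ã]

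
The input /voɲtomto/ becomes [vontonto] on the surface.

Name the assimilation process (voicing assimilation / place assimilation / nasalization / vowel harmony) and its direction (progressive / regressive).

place assimilation, regressive

/ɲ/→[n] /m/→[n].
Each target copies a feature from the following segment, so the direction is regressive.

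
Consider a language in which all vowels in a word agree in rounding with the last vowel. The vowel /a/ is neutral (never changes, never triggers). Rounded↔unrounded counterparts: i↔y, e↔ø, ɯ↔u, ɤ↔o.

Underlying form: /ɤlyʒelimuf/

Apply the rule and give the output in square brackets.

/ɤ/ harmonizes with /u/ ([+round]) → [o]
/e/ harmonizes with /u/ ([+round]) → [ø]
/i/ harmonizes with /u/ ([+round]) → [y]

[olyʒølymuf]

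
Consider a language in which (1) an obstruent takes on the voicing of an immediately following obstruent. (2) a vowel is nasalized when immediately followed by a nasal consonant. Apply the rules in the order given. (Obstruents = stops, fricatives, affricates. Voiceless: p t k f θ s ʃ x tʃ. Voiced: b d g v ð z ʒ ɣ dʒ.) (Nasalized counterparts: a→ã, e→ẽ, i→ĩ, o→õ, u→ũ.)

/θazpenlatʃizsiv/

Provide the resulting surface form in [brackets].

Rule 1: /z/ before /p/ (voiceless) → [s]
Rule 1: /z/ before /s/ (voiceless) → [s]
After rule 1: θaspenlatʃissiv
Rule 2: /e/ before nasal /n/ → [ẽ]

[θaspẽnlatʃissiv]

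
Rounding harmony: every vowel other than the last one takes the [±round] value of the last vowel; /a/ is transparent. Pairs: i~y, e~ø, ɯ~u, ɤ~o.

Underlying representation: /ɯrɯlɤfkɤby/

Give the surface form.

[urulofkoby]

/ɯ/ harmonizes with /y/ ([+round]) → [u]
/ɯ/ harmonizes with /y/ ([+round]) → [u]
/ɤ/ harmonizes with /y/ ([+round]) → [o]
/ɤ/ harmonizes with /y/ ([+round]) → [o]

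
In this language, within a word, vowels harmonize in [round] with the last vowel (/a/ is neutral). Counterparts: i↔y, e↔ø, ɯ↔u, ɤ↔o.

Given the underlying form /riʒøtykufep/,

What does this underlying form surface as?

[riʒetikɯfep]

/ø/ harmonizes with /e/ ([-round]) → [e]
/y/ harmonizes with /e/ ([-round]) → [i]
/u/ harmonizes with /e/ ([-round]) → [ɯ]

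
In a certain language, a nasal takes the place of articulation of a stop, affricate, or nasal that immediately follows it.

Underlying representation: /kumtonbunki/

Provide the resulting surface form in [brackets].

[kuntombuŋki]

/m/ before /t/ (alveolar) → [n]
/n/ before /b/ (labial) → [m]
/n/ before /k/ (velar) → [ŋ]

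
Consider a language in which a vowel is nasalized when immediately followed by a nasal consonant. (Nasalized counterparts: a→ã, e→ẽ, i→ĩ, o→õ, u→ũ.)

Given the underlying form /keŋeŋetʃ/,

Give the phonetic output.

/e/ before nasal /ŋ/ → [ẽ]
/e/ before nasal /ŋ/ → [ẽ]

[kẽŋẽŋetʃ]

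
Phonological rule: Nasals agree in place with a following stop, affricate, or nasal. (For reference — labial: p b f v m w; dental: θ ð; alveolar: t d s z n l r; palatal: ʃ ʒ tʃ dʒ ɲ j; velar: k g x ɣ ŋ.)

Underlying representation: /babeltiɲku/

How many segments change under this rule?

/ɲ/ before /k/ (velar) → [ŋ]
1 segment changes.

1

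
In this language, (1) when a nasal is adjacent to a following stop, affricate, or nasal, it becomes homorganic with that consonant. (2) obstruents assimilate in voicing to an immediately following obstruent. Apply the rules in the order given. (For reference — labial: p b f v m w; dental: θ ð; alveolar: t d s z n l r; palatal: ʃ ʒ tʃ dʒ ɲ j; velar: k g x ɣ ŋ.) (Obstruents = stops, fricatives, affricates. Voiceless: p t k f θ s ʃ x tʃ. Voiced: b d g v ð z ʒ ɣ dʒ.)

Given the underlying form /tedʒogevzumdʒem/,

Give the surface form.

[tedʒogevzuɲdʒem]

Rule 1: /m/ before /dʒ/ (palatal) → [ɲ]
After rule 1: tedʒogevzuɲdʒem
Rule 2: no segment meets the rule's conditions; no change.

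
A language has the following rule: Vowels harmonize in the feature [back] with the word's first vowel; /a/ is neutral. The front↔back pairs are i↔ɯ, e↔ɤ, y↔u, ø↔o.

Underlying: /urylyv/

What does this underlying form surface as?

[uruluv]

/y/ harmonizes with /u/ ([+back]) → [u]
/y/ harmonizes with /u/ ([+back]) → [u]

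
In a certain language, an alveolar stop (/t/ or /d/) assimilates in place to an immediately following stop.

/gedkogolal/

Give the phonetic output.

/d/ before /k/ (velar) → [g]

[gegkogolal]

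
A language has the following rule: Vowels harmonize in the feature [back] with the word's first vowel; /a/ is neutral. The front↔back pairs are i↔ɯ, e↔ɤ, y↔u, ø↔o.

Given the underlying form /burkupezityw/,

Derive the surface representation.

[burkupɤzɯtuw]

/e/ harmonizes with /u/ ([+back]) → [ɤ]
/i/ harmonizes with /u/ ([+back]) → [ɯ]
/y/ harmonizes with /u/ ([+back]) → [u]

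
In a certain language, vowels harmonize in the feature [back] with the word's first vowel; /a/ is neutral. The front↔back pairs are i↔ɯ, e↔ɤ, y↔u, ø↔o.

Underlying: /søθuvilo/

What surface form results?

/u/ harmonizes with /ø/ ([-back]) → [y]
/o/ harmonizes with /ø/ ([-back]) → [ø]

[søθyvilø]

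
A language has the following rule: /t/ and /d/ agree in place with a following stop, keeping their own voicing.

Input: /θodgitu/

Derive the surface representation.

/d/ before /g/ (velar) → [g]

[θoggitu]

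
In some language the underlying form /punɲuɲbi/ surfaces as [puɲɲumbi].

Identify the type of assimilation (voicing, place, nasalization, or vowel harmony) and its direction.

place assimilation, regressive

/n/→[ɲ] /ɲ/→[m].
Each target copies a feature from the following segment, so the direction is regressive.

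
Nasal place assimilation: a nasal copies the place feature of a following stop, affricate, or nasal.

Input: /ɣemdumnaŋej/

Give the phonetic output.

/m/ before /d/ (alveolar) → [n]
/m/ before /n/ (alveolar) → [n]

[ɣendunnaŋej]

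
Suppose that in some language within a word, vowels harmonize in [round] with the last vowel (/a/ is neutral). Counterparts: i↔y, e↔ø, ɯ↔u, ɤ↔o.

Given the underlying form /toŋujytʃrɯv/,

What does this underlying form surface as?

/o/ harmonizes with /ɯ/ ([-round]) → [ɤ]
/u/ harmonizes with /ɯ/ ([-round]) → [ɯ]
/y/ harmonizes with /ɯ/ ([-round]) → [i]

[tɤŋɯjitʃrɯv]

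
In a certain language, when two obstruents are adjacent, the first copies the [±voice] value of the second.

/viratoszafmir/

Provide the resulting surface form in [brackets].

/s/ before /z/ (voiced) → [z]

[viratozzafmir]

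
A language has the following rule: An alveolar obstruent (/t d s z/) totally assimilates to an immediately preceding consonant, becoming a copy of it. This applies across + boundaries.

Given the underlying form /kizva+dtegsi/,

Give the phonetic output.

[kizva+ddeggi]

/t/ after /d/ → [d] (total assimilation)
/s/ after /g/ → [g] (total assimilation)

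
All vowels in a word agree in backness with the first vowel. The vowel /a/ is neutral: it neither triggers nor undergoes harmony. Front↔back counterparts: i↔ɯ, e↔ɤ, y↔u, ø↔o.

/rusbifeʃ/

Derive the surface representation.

[rusbɯfɤʃ]

/i/ harmonizes with /u/ ([+back]) → [ɯ]
/e/ harmonizes with /u/ ([+back]) → [ɤ]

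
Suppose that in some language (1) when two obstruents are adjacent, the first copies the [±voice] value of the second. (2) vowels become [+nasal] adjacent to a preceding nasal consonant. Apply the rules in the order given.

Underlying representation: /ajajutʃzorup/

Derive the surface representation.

[ajajudʒzorup]

Rule 1: /tʃ/ before /z/ (voiced) → [dʒ]
After rule 1: ajajudʒzorup
Rule 2: no segment meets the rule's conditions; no change.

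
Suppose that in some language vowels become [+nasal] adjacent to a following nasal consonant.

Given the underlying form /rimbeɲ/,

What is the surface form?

/i/ before nasal /m/ → [ĩ]
/e/ before nasal /ɲ/ → [ẽ]

[rĩmbẽɲ]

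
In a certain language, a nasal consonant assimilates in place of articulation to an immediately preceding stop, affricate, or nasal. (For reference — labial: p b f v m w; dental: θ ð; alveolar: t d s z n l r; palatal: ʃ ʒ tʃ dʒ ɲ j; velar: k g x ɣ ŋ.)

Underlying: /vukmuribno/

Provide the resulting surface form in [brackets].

/m/ after /k/ (velar) → [ŋ]
/n/ after /b/ (labial) → [m]

[vukŋuribmo]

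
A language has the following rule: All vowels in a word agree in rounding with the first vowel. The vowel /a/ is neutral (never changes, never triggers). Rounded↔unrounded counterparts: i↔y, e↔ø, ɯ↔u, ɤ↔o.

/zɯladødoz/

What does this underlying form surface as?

/ø/ harmonizes with /ɯ/ ([-round]) → [e]
/o/ harmonizes with /ɯ/ ([-round]) → [ɤ]

[zɯladedɤz]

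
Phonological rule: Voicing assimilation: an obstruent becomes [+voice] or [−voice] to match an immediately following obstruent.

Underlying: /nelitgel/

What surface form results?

[nelidgel]

/t/ before /g/ (voiced) → [d]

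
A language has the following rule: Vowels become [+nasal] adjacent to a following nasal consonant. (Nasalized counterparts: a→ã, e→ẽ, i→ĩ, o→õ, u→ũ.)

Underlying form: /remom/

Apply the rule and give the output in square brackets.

[rẽmõm]

/e/ before nasal /m/ → [ẽ]
/o/ before nasal /m/ → [õ]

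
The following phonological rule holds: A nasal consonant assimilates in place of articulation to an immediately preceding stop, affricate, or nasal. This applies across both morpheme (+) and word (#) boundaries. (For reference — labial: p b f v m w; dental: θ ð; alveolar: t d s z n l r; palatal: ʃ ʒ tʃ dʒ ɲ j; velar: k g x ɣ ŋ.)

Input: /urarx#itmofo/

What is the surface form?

[urarx#itnofo]

/m/ after /t/ (alveolar) → [n]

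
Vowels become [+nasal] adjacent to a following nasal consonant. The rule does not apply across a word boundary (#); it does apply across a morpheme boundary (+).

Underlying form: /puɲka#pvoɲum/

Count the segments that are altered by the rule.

/u/ before nasal /ɲ/ → [ũ]
/o/ before nasal /ɲ/ → [õ]
/u/ before nasal /m/ → [ũ]
3 segments change.

3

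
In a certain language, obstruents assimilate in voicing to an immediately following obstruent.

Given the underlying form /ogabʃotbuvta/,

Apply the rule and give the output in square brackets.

[ogapʃodbufta]

/b/ before /ʃ/ (voiceless) → [p]
/t/ before /b/ (voiced) → [d]
/v/ before /t/ (voiceless) → [f]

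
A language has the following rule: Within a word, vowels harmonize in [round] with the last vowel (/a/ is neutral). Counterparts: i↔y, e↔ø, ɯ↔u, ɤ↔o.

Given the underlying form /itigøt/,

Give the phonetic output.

/i/ harmonizes with /ø/ ([+round]) → [y]
/i/ harmonizes with /ø/ ([+round]) → [y]

[ytygøt]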